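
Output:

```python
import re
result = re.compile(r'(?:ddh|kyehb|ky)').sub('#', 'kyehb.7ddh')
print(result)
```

#.7#

Alternation tries branches left to right and keeps the first one that lets the overall match succeed at that position.
Matches: at [0:5] → 'kyehb'; at [7:10] → 'ddh'.
Every occurrence is swapped for '#'.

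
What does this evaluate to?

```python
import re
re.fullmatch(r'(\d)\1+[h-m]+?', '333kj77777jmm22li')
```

A backreference is literal: `\1` must see the identical characters the first group matched.
For `fullmatch`, every character of the input must be accounted for by the pattern.
Here there's no way to consume every character, so the call returns None.

None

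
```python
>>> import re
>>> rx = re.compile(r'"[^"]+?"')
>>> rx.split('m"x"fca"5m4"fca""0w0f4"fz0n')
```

['m', 'fca', 'fca"', 'fz0n']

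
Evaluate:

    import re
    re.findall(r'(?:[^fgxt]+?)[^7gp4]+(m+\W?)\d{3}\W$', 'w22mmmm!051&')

Pattern: one or more of any character except [fgxt] (lazy) (non-capturing group); then one or more of any character except [7gp4]; then one or more of a literal 'm', then optionally a non-word character (captured); then exactly 3 of a digit, then a non-word character; then anchored at the end.
With a single group, `findall` returns only what that group captured — 1 item.

['m!']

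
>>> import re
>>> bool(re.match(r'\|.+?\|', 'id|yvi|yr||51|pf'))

`re.match` only tries the pattern at the start of the string.
Here position 0 doesn't satisfy it, so the call returns None, and `bool(None)` is False.

False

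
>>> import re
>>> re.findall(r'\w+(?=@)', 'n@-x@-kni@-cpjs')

['n', 'x', 'kni']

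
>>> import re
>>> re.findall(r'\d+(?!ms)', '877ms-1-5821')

A negative assertion filters positions out without eating any characters.
`findall` yields the raw match text (3 of them) because the pattern has no groups.

['87', '1', '5821']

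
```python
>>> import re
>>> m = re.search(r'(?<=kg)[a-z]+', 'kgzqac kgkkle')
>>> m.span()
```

(2, 6)

The lookaround is zero-width — it requires the adjacent text to match without consuming it, so the asserted text isn't part of the match.
Unlike `match`, `search` isn't anchored — it looks for the pattern anywhere in the string.
The match spans [2:6] → 'zqac'.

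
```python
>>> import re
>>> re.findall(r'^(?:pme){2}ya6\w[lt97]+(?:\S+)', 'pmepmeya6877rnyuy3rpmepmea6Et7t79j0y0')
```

['pmepmeya6877rnyuy3rpmepmea6Et7t79j0y0']

Pattern: anchored at the start of the string; then the literal 'pme' repeated 2 times, then the literal 'ya6'; then a word character, then one or more of one of [lt97]; then one or more of a non-whitespace character (non-capturing group).
Matches: at [0:37] → 'pmepmeya6877rnyuy3rpmepmea6Et7t79j0y0'.
Since nothing is captured, `findall` lists the 1 matched substring directly.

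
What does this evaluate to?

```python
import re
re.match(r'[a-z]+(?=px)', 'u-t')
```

None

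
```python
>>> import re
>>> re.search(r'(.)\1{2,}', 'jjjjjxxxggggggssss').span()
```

(0, 5)

`\1` has to match the exact text group 1 already captured.
Unlike `match`, `search` isn't anchored — it looks for the pattern anywhere in the string.
The match spans [0:5] → 'jjjjj'.
Captured: group 1 = 'j'.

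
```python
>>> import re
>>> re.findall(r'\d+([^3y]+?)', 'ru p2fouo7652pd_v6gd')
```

['f', 'p', 'g']

The pattern matches one or more of a digit; then one or more of any character except [3y] (lazy) (captured).
Walking the string: at [4:6] match '2f', group 1 = 'f'; at [9:14] match '7652p', group 1 = 'p'; at [17:19] match '6g', group 1 = 'g'.
With a single group, `findall` returns only what that group captured — 3 items.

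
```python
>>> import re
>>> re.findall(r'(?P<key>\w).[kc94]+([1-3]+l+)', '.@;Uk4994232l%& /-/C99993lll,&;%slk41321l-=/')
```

The pattern matches a word character (captured as 'key'); then any character, then one or more of one of [kc94]; then one or more of a character in [1-3], then one or more of a literal 'l' (captured).
Matches: at [3:13] match 'Uk4994232l', groups = ('U', '232l'); at [19:28] match 'C99993lll', groups = ('C', '3lll'); at [32:41] match 'slk41321l', groups = ('s', '1321l').
With 2 capturing groups, `findall` returns a 2-tuple per match.

[('U', '232l'), ('C', '3lll'), ('s', '1321l')]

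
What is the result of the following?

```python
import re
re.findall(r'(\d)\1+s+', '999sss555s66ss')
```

['9', '5', '6']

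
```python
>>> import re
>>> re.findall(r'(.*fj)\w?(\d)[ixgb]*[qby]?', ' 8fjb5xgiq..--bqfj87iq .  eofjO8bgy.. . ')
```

[(' 8fjb5xgiq..--bqfj87iq .  eofj', '8')]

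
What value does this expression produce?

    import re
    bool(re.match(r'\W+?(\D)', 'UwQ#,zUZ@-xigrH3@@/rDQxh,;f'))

False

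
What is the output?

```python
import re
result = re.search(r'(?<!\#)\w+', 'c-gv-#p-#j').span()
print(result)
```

(0, 1)

`(?!…)`/`(?<!…)` only lets a position through if the neighbouring text does NOT match; no characters are consumed.
`search` walks the string left to right and returns the first match it finds.
The match spans [0:1] → 'c'.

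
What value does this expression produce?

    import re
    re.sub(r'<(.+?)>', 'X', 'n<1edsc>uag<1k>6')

Because the quantifier is non-greedy, it stops expanding at the earliest point where the rest of the pattern can succeed.
Matches: at [1:8] → '<1edsc>'; at [11:15] → '<1k>'.
`sub` substitutes 'X' at each match site.

'nXuagX6'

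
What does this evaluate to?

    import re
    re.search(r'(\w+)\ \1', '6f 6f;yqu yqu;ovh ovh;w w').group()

'6f 6f'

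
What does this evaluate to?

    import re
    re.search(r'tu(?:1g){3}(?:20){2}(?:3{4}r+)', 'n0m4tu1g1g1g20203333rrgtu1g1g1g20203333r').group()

'tu1g1g1g20203333rr'

Pattern: the literal 'tu', then the literal '1g' repeated 3 times, then the literal '20' repeated 2 times; then exactly 4 of the literal '3', then one or more of the literal 'r' (non-capturing group).
`re.search` scans for the first position where the pattern succeeds.
The match spans [4:22] → 'tu1g1g1g20203333rr'.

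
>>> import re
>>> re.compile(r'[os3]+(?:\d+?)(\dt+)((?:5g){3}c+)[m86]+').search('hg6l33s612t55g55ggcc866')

None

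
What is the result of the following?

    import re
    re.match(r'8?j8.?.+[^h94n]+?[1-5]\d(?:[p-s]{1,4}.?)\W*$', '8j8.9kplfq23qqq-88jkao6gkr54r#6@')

None

This matches optionally a literal '8', then the literal 'j8'; then optionally any character, then one or more of any character; then one or more of any character except [h94n] (lazy), then a character in [1-5], then a digit; then 1 to 4 of a character in [p-s], then optionally any character (non-capturing group); then zero or more of a non-word character; then anchored at the end.
`re.match` only tries the pattern at the start of the string.
Here the pattern fails at index 0, so the call returns None.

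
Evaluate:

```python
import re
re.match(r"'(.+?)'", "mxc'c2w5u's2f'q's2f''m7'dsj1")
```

None

`re.match` won't scan ahead — the pattern has to work from the very first character.
Here the string doesn't start with a match, so the call returns None.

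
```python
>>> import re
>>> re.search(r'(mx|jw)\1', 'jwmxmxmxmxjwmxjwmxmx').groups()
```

`\1` is not a pattern — it's the concrete string captured by group 1, re-applied verbatim.
`re.search` tries every starting position until one works.
The match spans [2:6] → 'mxmx'.
Captured: group 1 = 'mx'.

('mx',)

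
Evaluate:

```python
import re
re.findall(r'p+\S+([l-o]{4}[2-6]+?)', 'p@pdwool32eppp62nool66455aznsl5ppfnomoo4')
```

['omoo4']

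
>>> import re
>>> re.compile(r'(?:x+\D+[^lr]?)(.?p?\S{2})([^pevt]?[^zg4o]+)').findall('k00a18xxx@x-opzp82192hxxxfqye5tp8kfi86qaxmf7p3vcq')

[('219', '2hxxxfqye5tp8kfi86qaxmf7p3vcq')]

This matches one or more of a literal 'x', then one or more of a non-digit, then optionally any character except [lr] (non-capturing group); then optionally any character, then optionally the literal 'p', then exactly 2 of a non-whitespace character (captured); then optionally any character except [pevt], then one or more of any character except [zg4o] (captured).
Walking the string: at [6:49] match 'xxx@x-opzp82192hxxxfqye5tp8kfi86qaxmf7p3vcq', groups = ('219', '2hxxxfqye5tp8kfi86qaxmf7p3vcq').
2 groups means the one result is a tuple of 2 captured strings — 1 here.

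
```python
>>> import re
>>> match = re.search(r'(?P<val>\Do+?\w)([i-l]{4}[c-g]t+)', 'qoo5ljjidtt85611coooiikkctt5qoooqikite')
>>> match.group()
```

Pattern: a non-digit, then one or more of a literal 'o' (lazy), then a word character (captured as 'val'); then exactly 4 of a character in [i-l], then a character in [c-g], then one or more of a literal 't' (captured).
`search` walks the string left to right and returns the first match it finds.
The match spans [0:11] → 'qoo5ljjidtt'.
Captured: group 1 = 'qoo5', group 2 = 'ljjidtt'.

'qoo5ljjidtt'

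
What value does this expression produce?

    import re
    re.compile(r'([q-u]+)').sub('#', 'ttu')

Pattern: one or more of a character in [q-u] (captured).
Matches: at [0:3] → 'ttu'.
Every occurrence is swapped for '#'.

'#'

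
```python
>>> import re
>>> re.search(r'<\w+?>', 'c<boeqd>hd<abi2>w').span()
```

`re.search` scans for the first position where the pattern succeeds.
The match spans [1:8] → '<boeqd>'.

(1, 8)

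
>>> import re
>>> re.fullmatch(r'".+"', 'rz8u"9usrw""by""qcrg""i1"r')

For `fullmatch`, every character of the input must be accounted for by the pattern.
Here there's no way to consume every character, so the call returns None.

None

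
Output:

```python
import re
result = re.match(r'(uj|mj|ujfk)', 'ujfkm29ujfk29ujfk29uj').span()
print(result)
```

(0, 2)

`match` is anchored at position 0; if the pattern doesn't fit there, it returns None.
The match spans [0:2] → 'uj'.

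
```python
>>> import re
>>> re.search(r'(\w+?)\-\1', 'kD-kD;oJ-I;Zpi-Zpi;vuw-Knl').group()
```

After group 1 captures some text, `\1` only succeeds where that same text appears again.
`re.search` tries every starting position until one works.
The match spans [0:5] → 'kD-kD'.
Captured: group 1 = 'kD'.

'kD-kD'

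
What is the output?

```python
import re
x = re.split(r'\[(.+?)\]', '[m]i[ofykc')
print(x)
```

Matches to split on: at [0:3] → '[m]'.
The group in the pattern means `split` returns the separators' captures alongside the pieces.

['', 'm', 'i[ofykc']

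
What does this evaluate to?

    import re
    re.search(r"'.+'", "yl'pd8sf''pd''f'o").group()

"'pd8sf''pd''f'"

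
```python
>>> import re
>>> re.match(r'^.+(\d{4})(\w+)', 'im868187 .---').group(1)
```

Pattern: anchored at the start of the string; then one or more of any character; then exactly 4 of a digit (captured); then one or more of a word character (captured).
`re.match` won't scan ahead — the pattern has to work from the very first character.
The match spans [0:8] → 'im868187'.
Captured: group 1 = '6818', group 2 = '7'.

'6818'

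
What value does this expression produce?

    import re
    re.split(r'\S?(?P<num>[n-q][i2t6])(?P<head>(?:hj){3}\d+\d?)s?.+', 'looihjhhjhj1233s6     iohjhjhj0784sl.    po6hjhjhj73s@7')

This matches optionally a non-whitespace character; then a character in [n-q], then one of [i2t6] (captured as 'num'); then the literal 'hj' repeated 3 times, then one or more of a digit, then optionally a digit (captured as 'head'); then optionally a literal 's', then one or more of any character.
Matches to split on: at [41:55] → 'po6hjhjhj73s@7'.
Because the pattern has a capturing group, `split` also inserts each captured text between the pieces.

['looihjhhjhj1233s6     iohjhjhj0784sl.    ', 'o6', 'hjhjhj73', '']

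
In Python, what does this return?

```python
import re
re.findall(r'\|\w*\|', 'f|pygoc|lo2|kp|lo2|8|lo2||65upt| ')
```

No capturing groups, so `findall` returns the 4 full match strings.

['|pygoc|', '|kp|', '|8|', '||']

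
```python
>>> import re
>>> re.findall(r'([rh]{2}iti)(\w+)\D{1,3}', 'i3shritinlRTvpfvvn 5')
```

Pattern: exactly 2 of one of [rh], then the literal 'iti' (captured); then one or more of a word character (captured); then 1 to 3 of a non-digit.
Matches: at [3:19] match 'hritinlRTvpfvvn ', groups = ('hriti', 'nlRTvpfvvn').
Multiple groups make `findall` return tuples — one 2-tuple for the one match.

[('hriti', 'nlRTvpfvvn')]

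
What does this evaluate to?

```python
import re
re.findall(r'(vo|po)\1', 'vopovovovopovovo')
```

`\1` has to match the exact text group 1 already captured.
Walking the string: at [4:8] match 'vovo', group 1 = 'vo'; at [12:16] match 'vovo', group 1 = 'vo'.
Because there's exactly one group, `findall` drops the full match and keeps group 1 from each hit.

['vo', 'vo']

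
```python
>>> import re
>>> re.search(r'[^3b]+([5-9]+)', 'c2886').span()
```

The pattern matches one or more of any character except [3b]; then one or more of a character in [5-9] (captured).
`re.search` tries every starting position until one works.
The match spans [0:5] → 'c2886'.
Captured: group 1 = '6'.

(0, 5)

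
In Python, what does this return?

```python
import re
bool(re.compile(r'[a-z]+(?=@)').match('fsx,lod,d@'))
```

`match` is anchored at position 0; if the pattern doesn't fit there, it returns None.
Here position 0 doesn't satisfy it, so the call returns None, and `bool(None)` is False.

False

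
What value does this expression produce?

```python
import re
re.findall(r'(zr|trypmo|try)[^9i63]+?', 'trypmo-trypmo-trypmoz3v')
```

['trypmo', 'trypmo', 'trypmo']

`|` is ordered: at each position the engine commits to the first alternative that works.
Walking the string: at [0:7] match 'trypmo-', group 1 = 'trypmo'; at [7:14] match 'trypmo-', group 1 = 'trypmo'; at [14:21] match 'trypmoz', group 1 = 'trypmo'.
`findall` collects group 1 from each match (3 total).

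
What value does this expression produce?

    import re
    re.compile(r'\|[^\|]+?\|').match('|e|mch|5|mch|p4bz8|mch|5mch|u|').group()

`match` is anchored at position 0; if the pattern doesn't fit there, it returns None.
The match spans [0:3] → '|e|'.

'|e|'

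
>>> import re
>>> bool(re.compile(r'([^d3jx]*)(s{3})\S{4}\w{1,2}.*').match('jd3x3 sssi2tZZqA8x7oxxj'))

False

Pattern: zero or more of any character except [d3jx] (captured); then exactly 3 of a literal 's' (captured); then exactly 4 of a non-whitespace character, then 1 to 2 of a word character, then zero or more of any character.
With `match`, the pattern is implicitly anchored at the beginning.
Here the string doesn't start with a match, so the call returns None, and `bool(None)` is False.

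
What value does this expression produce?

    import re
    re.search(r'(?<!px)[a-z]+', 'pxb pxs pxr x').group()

'pxb'

Because the assertion is negative and zero-width, positions next to the forbidden text are skipped.
`re.search` scans for the first position where the pattern succeeds.
The match spans [0:3] → 'pxb'.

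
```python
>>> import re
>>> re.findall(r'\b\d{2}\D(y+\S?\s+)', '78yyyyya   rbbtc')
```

One capturing group, so `findall` returns just the captured substring from the one match — 1 in all.

['yyyya   ']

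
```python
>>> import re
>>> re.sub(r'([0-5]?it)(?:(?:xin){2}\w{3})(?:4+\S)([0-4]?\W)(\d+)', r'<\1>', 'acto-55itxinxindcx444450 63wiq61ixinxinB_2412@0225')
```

'acto-5<5it>wiq61ixinxinB_2412@0225'

The pattern matches optionally a character in [0-5], then the literal 'it' (captured); then the literal 'xin' repeated 2 times, then exactly 3 of a word character (non-capturing group); then one or more of the literal '4', then a non-whitespace character (non-capturing group); then optionally a character in [0-4], then a non-word character (captured); then one or more of a digit (captured).
Matches: at [6:27] → '5itxinxindcx444450 63'.
`\1` in the replacement pulls in group 1's text for each match.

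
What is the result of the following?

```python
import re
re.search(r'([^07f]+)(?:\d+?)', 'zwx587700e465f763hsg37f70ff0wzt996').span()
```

Pattern: one or more of any character except [07f] (captured); then one or more of a digit (lazy) (non-capturing group).
`re.search` scans for the first position where the pattern succeeds.
The match spans [0:6] → 'zwx587'.
Captured: group 1 = 'zwx58'.

(0, 6)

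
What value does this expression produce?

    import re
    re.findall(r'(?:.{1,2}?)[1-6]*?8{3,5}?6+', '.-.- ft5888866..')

['ft5888866']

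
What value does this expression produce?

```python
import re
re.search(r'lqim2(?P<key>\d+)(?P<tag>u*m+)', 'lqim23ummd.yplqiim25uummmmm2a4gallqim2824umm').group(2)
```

'umm'

The pattern matches the literal 'lq', then the literal 'im2'; then one or more of a digit (captured as 'key'); then zero or more of the literal 'u', then one or more of a literal 'm' (captured as 'tag').
`re.search` scans for the first position where the pattern succeeds.
The match spans [0:9] → 'lqim23umm'.
Captured: group 1 = '3', group 2 = 'umm'.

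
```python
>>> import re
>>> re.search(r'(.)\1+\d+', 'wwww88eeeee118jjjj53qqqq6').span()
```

A backreference is literal: `\1` must see the identical characters the first group matched.
The match spans [0:6] → 'wwww88'.

(0, 6)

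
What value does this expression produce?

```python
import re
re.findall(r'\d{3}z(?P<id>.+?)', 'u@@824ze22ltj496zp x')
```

['e', 'p']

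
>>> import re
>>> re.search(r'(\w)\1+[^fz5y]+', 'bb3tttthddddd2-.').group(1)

'b'

A backreference is literal: `\1` must see the identical characters the first group matched.
`re.search` scans for the first position where the pattern succeeds.
The match spans [0:16] → 'bb3tttthddddd2-.'.
Captured: group 1 = 'b'.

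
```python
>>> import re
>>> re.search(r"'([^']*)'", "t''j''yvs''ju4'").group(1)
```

''

The match spans [1:3] → "''".
Captured: group 1 = ''.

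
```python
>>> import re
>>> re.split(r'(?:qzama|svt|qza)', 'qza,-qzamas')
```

The regex engine tests alternatives in the order written; an earlier branch that matches wins even if a later one would match more.
Matches to split on: at [0:3] → 'qza'; at [5:10] → 'qzama'.
Splitting on the pattern gives 3 pieces.

['', ',-', 's']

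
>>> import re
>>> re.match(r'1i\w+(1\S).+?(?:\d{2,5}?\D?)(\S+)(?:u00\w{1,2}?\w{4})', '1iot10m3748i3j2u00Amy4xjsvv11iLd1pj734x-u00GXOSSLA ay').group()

'1iot10m3748i3j2u00Amy4xjsvv11iLd1pj734x-u00GXOSS'

`re.match` only tries the pattern at the start of the string.
The match spans [0:48] → '1iot10m3748i3j2u00Amy4xjsvv11iLd1pj734x-u00GXOSS'.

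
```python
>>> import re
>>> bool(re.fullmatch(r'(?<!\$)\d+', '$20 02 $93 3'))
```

`re.fullmatch` is like wrapping the pattern in `^…$` (in single-line mode).
Here there's no way to consume every character, so the call returns None, and `bool(None)` is False.

False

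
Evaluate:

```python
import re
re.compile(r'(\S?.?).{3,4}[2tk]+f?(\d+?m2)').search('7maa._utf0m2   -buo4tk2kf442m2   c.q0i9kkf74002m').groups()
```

('ma', '0m2')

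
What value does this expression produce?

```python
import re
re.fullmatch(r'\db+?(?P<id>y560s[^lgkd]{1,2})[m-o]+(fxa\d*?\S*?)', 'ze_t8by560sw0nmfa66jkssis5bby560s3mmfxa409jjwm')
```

None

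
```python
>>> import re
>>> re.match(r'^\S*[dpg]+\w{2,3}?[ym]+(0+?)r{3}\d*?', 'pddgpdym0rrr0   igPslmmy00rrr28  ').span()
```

This matches anchored at the start of the string; then zero or more of a non-whitespace character, then one or more of one of [dpg], then 2 to 3 of a word character (lazy); then one or more of one of [ym]; then one or more of a literal '0' (lazy) (captured); then exactly 3 of a literal 'r', then zero or more of a digit (lazy).
The `?` after the quantifier makes it lazy — it takes as little as possible before letting the rest of the pattern try.
`match` is anchored at position 0; if the pattern doesn't fit there, it returns None.
The match spans [0:12] → 'pddgpdym0rrr'.
Captured: group 1 = '0'.

(0, 12)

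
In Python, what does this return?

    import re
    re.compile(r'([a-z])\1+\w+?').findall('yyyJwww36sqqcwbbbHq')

A backreference is literal: `\1` must see the identical characters the first group matched.
With a single group, `findall` returns only what that group captured — 4 items.

['y', 'w', 'q', 'b']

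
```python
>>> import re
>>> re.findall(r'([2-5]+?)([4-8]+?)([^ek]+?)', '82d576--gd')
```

A non-greedy quantifier consumes as few characters as it can — just enough that the remainder of the pattern still matches from where it stops; whatever follows it matches normally.
Multiple groups make `findall` return tuples — one 3-tuple for the one match.

[('5', '7', '6')]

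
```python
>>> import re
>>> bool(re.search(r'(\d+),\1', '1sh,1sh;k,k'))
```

False

A backreference is literal: `\1` must see the identical characters the first group matched.
Here nothing in the string fits, so the call returns None, and `bool(None)` is False.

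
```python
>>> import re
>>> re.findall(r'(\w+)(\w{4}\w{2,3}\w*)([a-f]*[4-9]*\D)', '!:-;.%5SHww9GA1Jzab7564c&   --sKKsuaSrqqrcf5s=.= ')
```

[('5SHww9GA1Jza', 'b7564c', '&'), ('sKKsuaSrq', 'qrcf5s', '=')]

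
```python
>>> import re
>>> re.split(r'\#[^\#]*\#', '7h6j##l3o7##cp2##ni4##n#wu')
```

['7h6j', 'l3o7', 'cp2', 'ni4', 'n#wu']

Each match becomes a cut point; 5 segments remain.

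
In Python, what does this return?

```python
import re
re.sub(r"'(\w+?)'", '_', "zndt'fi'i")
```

'zndt_i'

`sub` substitutes '_' at each match site.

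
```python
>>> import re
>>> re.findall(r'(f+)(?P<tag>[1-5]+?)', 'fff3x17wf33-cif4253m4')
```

[('fff', '3'), ('f', '3'), ('f', '4')]

Lazy quantifiers expand one character at a time until the remainder of the pattern can match.
With 2 capturing groups, `findall` returns a 2-tuple per match.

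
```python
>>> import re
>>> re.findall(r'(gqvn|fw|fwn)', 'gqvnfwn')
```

['gqvn', 'fw']

`|` is ordered: at each position the engine commits to the first alternative that works.
Scanning left to right: at [0:4] match 'gqvn', group 1 = 'gqvn'; at [4:6] match 'fw', group 1 = 'fw'.
Because there's exactly one group, `findall` drops the full match and keeps group 1 from each hit.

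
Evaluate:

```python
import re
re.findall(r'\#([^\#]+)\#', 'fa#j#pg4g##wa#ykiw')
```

Walking the string: at [2:5] match '#j#', group 1 = 'j'; at [10:14] match '#wa#', group 1 = 'wa'.
With a single group, `findall` returns only what that group captured — 2 items.

['j', 'wa']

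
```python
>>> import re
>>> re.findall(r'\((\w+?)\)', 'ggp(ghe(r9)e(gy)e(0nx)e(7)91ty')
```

['r9', 'gy', '0nx', '7']

With a single group, `findall` returns only what that group captured — 4 items.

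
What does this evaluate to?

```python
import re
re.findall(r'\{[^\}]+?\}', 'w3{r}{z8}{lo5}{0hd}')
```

Scanning left to right: at [2:5] → '{r}'; at [5:9] → '{z8}'; at [9:14] → '{lo5}'; at [14:19] → '{0hd}'.
No capturing groups, so `findall` returns the 4 full match strings.

['{r}', '{z8}', '{lo5}', '{0hd}']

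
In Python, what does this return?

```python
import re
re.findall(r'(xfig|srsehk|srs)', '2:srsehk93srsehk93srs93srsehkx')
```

Alternation isn't longest-match — the leftmost alternative that fits at this position is chosen.
One capturing group, so `findall` returns just the captured substring from each match — 4 in all.

['srsehk', 'srsehk', 'srs', 'srsehk']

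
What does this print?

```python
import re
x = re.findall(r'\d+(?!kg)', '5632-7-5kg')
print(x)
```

Because the assertion is negative and zero-width, positions next to the forbidden text are skipped.
With no groups in the pattern, `findall` gives back each whole match — 2 here.

['5632', '7']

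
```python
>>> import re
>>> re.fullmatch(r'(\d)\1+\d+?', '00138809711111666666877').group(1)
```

`\1` has to match the exact text group 1 already captured.
`fullmatch` succeeds only if the pattern covers the string from start to end.
The match spans [0:23] → '00138809711111666666877'.
Captured: group 1 = '0'.

'0'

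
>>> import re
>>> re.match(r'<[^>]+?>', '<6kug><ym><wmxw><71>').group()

`re.match` only tries the pattern at the start of the string.
The match spans [0:6] → '<6kug>'.

'<6kug>'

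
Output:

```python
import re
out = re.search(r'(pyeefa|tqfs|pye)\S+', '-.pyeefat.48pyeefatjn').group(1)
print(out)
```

pyeefa

The match spans [2:21] → 'pyeefat.48pyeefatjn'.
Captured: group 1 = 'pyeefa'.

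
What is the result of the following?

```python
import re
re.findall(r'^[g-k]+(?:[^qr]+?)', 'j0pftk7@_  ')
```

['j0']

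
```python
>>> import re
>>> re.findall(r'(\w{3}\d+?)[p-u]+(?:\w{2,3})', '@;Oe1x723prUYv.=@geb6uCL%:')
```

['e1x723', 'geb6']

Pattern: exactly 3 of a word character, then one or more of a digit (lazy) (captured); then one or more of a character in [p-u]; then 2 to 3 of a word character (non-capturing group).
Scanning left to right: at [3:14] match 'e1x723prUYv', group 1 = 'e1x723'; at [17:24] match 'geb6uCL', group 1 = 'geb6'.
Because there's exactly one group, `findall` drops the full match and keeps group 1 from each hit.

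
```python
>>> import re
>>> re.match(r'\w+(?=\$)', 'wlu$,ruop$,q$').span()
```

The `(?=…)`/`(?<=…)` assertion just peeks at neighbouring text; it doesn't advance the match position.
`re.match` only tries the pattern at the start of the string.
The match spans [0:3] → 'wlu'.

(0, 3)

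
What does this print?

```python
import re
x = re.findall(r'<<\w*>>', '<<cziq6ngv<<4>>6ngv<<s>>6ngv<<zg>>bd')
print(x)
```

Matches: at [10:15] → '<<4>>'; at [19:24] → '<<s>>'; at [28:34] → '<<zg>>'.
No capturing groups, so `findall` returns the 3 full match strings.

['<<4>>', '<<s>>', '<<zg>>']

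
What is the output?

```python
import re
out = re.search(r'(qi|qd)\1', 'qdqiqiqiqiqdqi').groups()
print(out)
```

('qi',)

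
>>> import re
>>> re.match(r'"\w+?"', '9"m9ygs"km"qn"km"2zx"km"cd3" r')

None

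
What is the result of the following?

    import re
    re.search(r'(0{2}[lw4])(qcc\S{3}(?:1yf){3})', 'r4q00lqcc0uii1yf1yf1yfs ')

None

Here nothing in the string fits, so the call returns None.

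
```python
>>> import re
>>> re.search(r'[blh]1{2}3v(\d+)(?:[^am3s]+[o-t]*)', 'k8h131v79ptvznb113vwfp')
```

None

This matches one of [blh]; then exactly 2 of a literal '1', then the literal '3v'; then one or more of a digit (captured); then one or more of any character except [am3s], then zero or more of a character in [o-t] (non-capturing group).
Unlike `match`, `search` isn't anchored — it looks for the pattern anywhere in the string.
Here nothing in the string fits, so the call returns None.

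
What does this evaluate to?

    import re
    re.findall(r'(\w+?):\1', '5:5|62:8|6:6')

`\1` has to match the exact text group 1 already captured.
One capturing group, so `findall` returns just the captured substring from each match — 2 in all.

['5', '6']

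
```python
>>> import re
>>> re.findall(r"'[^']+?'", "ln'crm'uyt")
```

Matches: at [2:7] → "'crm'".
`findall` yields the raw match text (1 of them) because the pattern has no groups.

["'crm'"]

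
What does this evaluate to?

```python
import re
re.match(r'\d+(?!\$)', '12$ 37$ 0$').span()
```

(0, 1)

The negative lookahead/lookbehind blocks any match where the forbidden context is present.
`match` is anchored at position 0; if the pattern doesn't fit there, it returns None.
The match spans [0:1] → '1'.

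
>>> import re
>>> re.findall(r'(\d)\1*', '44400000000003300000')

['4', '0', '3', '0']

After group 1 captures some text, `\1` only succeeds where that same text appears again.
One capturing group, so `findall` returns just the captured substring from each match — 4 in all.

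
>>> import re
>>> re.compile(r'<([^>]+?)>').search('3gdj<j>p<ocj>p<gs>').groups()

('j',)

The match spans [4:7] → '<j>'.
Captured: group 1 = 'j'.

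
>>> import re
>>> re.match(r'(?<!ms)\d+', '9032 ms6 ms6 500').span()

(0, 4)

`(?!…)`/`(?<!…)` only lets a position through if the neighbouring text does NOT match; no characters are consumed.
`match` is anchored at position 0; if the pattern doesn't fit there, it returns None.
The match spans [0:4] → '9032'.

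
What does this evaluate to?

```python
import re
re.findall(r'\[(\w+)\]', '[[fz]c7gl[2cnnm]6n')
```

Scanning left to right: at [1:5] match '[fz]', group 1 = 'fz'; at [9:16] match '[2cnnm]', group 1 = '2cnnm'.
One capturing group, so `findall` returns just the captured substring from each match — 2 in all.

['fz', '2cnnm']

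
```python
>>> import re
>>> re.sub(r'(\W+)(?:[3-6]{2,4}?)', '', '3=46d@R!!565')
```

'3d@R5'

With the lazy modifier that quantifier settles for the fewest repetitions that let the rest of the pattern succeed (the atoms after it are unaffected and can still be greedy).
`sub` substitutes '' at each match site.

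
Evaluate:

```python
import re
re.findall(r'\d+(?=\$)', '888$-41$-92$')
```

Lookahead/lookbehind check context without consuming it, so the matched span excludes the asserted characters.
`findall` yields the raw match text (3 of them) because the pattern has no groups.

['888', '41', '92']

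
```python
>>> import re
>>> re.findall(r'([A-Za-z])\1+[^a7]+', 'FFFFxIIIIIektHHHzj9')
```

['F']

`\1` has to match the exact text group 1 already captured.
Matches: at [0:19] match 'FFFFxIIIIIektHHHzj9', group 1 = 'F'.
`findall` collects group 1 from the one match (1 total).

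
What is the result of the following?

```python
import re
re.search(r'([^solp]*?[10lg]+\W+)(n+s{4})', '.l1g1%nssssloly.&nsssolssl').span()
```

(0, 11)

The match spans [0:11] → '.l1g1%nssss'.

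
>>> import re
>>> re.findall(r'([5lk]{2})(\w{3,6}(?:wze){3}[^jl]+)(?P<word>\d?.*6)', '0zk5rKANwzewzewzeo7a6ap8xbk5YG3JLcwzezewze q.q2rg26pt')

The pattern matches exactly 2 of one of [5lk] (captured); then 3 to 6 of a word character, then the literal 'wze' repeated 3 times, then one or more of any character except [jl] (captured); then optionally a digit, then zero or more of any character, then a literal '6' (captured as 'word').
Matches: at [2:51] match 'k5rKANwzewzewzeo7a6ap8xbk5YG3JLcwzezewze q.q2rg26', groups = ('k5', 'rKANwzewzewzeo7a6ap8xbk5YG3JLcwzezewze q.q2rg2', '6').
With 3 capturing groups, `findall` returns a 3-tuple per match.

[('k5', 'rKANwzewzewzeo7a6ap8xbk5YG3JLcwzezewze q.q2rg2', '6')]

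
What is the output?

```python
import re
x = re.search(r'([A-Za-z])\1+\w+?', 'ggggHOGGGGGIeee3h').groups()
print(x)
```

`\1` has to match the exact text group 1 already captured.
`re.search` tries every starting position until one works.
The match spans [0:5] → 'ggggH'.
Captured: group 1 = 'g'.

('g',)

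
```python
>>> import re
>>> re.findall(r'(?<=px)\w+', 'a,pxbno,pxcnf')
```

['bno', 'cnf']

The positive lookaround only admits positions where the adjacent text matches; those characters stay outside the span.
`findall` yields the raw match text (2 of them) because the pattern has no groups.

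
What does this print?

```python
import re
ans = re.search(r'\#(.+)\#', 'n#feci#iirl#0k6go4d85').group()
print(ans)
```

#feci#iirl#

`re.search` tries every starting position until one works.
The match spans [1:12] → '#feci#iirl#'.
Captured: group 1 = 'feci#iirl'.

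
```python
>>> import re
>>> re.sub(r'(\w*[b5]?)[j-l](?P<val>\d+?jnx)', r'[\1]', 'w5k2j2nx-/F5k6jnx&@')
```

'w5k2j2nx-/[F5]&@'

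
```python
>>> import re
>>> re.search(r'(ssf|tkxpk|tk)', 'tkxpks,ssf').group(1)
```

'tkxpk'

Branches in `(...|...)` are attempted left-to-right; the first branch that allows the whole pattern to succeed is taken.
Unlike `match`, `search` isn't anchored — it looks for the pattern anywhere in the string.
The match spans [0:5] → 'tkxpk'.
Captured: group 1 = 'tkxpk'.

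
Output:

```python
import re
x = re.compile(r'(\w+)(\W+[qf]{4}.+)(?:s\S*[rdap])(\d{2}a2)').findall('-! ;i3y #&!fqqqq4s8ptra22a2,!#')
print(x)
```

This matches one or more of a word character (captured); then one or more of a non-word character, then exactly 4 of one of [qf], then one or more of any character (captured); then a literal 's', then zero or more of a non-whitespace character, then one of [rdap] (non-capturing group); then exactly 2 of a digit, then the literal 'a2' (captured).
Matches: at [4:27] match 'i3y #&!fqqqq4s8ptra22a2', groups = ('i3y', ' #&!fqqqq4', '22a2').
With 3 capturing groups, `findall` returns a 3-tuple per match.

[('i3y', ' #&!fqqqq4', '22a2')]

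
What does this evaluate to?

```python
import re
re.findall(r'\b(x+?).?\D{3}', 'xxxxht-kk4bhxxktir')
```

['x']

This matches a word boundary (`\b`, zero-width); then one or more of a literal 'x' (lazy) (captured); then optionally any character, then exactly 3 of a non-digit.
Walking the string: at [0:5] match 'xxxxh', group 1 = 'x'.
With a single group, `findall` returns only what that group captured — 1 item.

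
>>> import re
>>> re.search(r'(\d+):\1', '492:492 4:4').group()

'492:492'

A backreference is literal: `\1` must see the identical characters the first group matched.
The match spans [0:7] → '492:492'.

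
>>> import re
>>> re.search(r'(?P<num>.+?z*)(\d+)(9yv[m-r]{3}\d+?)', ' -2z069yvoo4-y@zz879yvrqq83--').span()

(0, 26)

Pattern: one or more of any character (lazy), then zero or more of the literal 'z' (captured as 'num'); then one or more of a digit (captured); then the literal '9yv', then exactly 3 of a character in [m-r], then one or more of a digit (lazy) (captured).
Because the quantifier is non-greedy, it stops expanding at the earliest point where the rest of the pattern can succeed.
`re.search` scans for the first position where the pattern succeeds.
The match spans [0:26] → ' -2z069yvoo4-y@zz879yvrqq8'.
Captured: group 1 = ' -2z069yvoo4-y@zz', group 2 = '87', group 3 = '9yvrqq8'.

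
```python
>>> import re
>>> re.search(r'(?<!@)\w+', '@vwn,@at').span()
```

(2, 4)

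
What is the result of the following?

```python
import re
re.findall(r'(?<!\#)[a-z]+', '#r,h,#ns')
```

['h', 's']

A negative assertion filters positions out without eating any characters.
Since nothing is captured, `findall` lists the 2 matched substrings directly.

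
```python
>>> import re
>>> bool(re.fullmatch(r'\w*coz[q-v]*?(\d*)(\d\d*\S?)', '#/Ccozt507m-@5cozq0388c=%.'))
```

False

This matches zero or more of a word character, then the literal 'coz'; then zero or more of a character in [q-v] (lazy); then zero or more of a digit (captured); then a digit, then zero or more of a digit, then optionally a non-whitespace character (captured).
For `fullmatch`, every character of the input must be accounted for by the pattern.
Here there's no way to consume every character, so the call returns None, and `bool(None)` is False.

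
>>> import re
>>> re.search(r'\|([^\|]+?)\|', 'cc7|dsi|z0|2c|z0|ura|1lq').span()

(3, 8)

`re.search` tries every starting position until one works.
The match spans [3:8] → '|dsi|'.
Captured: group 1 = 'dsi'.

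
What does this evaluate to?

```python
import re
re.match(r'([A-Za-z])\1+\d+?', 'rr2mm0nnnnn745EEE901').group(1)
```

'r'

`\1` is not a pattern — it's the concrete string captured by group 1, re-applied verbatim.
`match` is anchored at position 0; if the pattern doesn't fit there, it returns None.
The match spans [0:3] → 'rr2'.
Captured: group 1 = 'r'.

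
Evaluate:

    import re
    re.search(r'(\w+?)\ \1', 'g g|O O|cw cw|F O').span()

(0, 3)

`\1` is not a pattern — it's the concrete string captured by group 1, re-applied verbatim.
`search` walks the string left to right and returns the first match it finds.
The match spans [0:3] → 'g g'.
Captured: group 1 = 'g'.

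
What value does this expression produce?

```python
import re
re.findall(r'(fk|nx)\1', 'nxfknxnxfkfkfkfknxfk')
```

['nx', 'fk', 'fk']

`\1` has to match the exact text group 1 already captured.
Matches: at [4:8] match 'nxnx', group 1 = 'nx'; at [8:12] match 'fkfk', group 1 = 'fk'; at [12:16] match 'fkfk', group 1 = 'fk'.
`findall` collects group 1 from each match (3 total).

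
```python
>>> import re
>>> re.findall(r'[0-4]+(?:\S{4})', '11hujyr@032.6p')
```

['11hujy', '032.6p']

The pattern matches one or more of a character in [0-4]; then exactly 4 of a non-whitespace character (non-capturing group).
Walking the string: at [0:6] → '11hujy'; at [8:14] → '032.6p'.
With no groups in the pattern, `findall` gives back each whole match — 2 here.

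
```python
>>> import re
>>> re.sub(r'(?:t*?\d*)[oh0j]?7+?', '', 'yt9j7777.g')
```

This matches zero or more of the literal 't' (lazy), then zero or more of a digit (non-capturing group); then optionally one of [oh0j], then one or more of a literal '7' (lazy).
Matches: at [1:5] → 't9j7'; at [5:8] → '777'.
Each match is replaced by ''.

'y.g'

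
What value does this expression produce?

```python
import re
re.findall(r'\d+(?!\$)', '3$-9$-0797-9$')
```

Because the assertion is negative and zero-width, positions next to the forbidden text are skipped.
Matches: at [6:10] → '0797'.
With no groups in the pattern, `findall` gives back each whole match — 1 here.

['0797']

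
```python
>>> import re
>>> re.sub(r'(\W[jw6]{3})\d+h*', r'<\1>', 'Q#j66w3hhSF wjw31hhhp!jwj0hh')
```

'Q#j66w3hhSF< wjw>p<!jwj>'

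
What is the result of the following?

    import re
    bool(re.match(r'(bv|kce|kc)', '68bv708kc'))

False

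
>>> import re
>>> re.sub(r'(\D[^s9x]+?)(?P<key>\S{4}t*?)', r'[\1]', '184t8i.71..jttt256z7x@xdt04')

The pattern matches a non-digit, then one or more of any character except [s9x] (lazy) (captured); then exactly 4 of a non-whitespace character, then zero or more of the literal 't' (lazy) (captured as 'key').
A non-greedy quantifier consumes as few characters as it can — just enough that the remainder of the pattern still matches from where it stops; whatever follows it matches normally.
Matches: at [3:9] → 't8i.71'; at [9:15] → '..jttt'; at [18:24] → 'z7x@xd'.
Each match is replaced using the text its own group 1 captured.

'184[t8][..]256[z7]t04'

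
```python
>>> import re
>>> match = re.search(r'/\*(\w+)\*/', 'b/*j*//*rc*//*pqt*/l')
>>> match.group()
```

'/*j*/'

The match spans [1:6] → '/*j*/'.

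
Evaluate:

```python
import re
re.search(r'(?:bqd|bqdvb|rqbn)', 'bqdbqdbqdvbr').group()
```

The match spans [0:3] → 'bqd'.

'bqd'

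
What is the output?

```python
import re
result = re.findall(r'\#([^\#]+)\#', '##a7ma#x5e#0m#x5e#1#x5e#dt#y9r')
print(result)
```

Matches: at [1:7] match '#a7ma#', group 1 = 'a7ma'; at [10:14] match '#0m#', group 1 = '0m'; at [17:20] match '#1#', group 1 = '1'; at [23:27] match '#dt#', group 1 = 'dt'.
`findall` collects group 1 from each match (4 total).

['a7ma', '0m', '1', 'dt']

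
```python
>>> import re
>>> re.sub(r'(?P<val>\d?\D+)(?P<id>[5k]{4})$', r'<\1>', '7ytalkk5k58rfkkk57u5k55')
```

'7ytalkk5k58rfkkk5<7u>'

This matches optionally a digit, then one or more of a non-digit (captured as 'val'); then exactly 4 of one of [5k] (captured as 'id'); then anchored at the end.
Matches: at [17:23] → '7u5k55'.
`\1` in the replacement pulls in group 1's text for each match.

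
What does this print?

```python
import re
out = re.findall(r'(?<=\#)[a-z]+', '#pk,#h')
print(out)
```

['pk', 'h']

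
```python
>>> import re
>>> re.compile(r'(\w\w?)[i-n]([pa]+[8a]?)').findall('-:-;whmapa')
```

The pattern matches a word character, then optionally a word character (captured); then a character in [i-n]; then one or more of one of [pa], then optionally one of [8a] (captured).
2 groups means the one result is a tuple of 2 captured strings — 1 here.

[('wh', 'apa')]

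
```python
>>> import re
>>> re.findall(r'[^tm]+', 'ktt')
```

No capturing groups, so `findall` returns the 1 full match string.

['k']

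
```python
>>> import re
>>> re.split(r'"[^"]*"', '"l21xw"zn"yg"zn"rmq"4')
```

['', 'zn', 'zn', '4']

Matches to split on: at [0:7] → '"l21xw"'; at [9:13] → '"yg"'; at [15:20] → '"rmq"'.
Each match becomes a cut point; 4 segments remain.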